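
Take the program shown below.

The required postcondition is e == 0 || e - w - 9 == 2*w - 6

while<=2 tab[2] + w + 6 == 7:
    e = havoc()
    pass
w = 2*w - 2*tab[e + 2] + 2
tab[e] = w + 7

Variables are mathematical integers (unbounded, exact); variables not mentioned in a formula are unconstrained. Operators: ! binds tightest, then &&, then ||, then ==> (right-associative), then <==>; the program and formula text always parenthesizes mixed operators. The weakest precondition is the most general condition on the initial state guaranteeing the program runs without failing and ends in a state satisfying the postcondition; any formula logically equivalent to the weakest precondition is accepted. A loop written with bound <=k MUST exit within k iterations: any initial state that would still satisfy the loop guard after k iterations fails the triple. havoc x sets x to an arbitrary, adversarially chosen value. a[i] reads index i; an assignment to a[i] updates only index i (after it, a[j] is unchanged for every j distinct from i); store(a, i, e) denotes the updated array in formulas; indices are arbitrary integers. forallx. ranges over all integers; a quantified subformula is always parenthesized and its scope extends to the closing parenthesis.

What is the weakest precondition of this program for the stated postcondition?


Working backward. After the program, the postcondition e == 0 || e - w - 9 == 2*w - 6 must hold; in canonical form it is e == 0 || e == 3*w + 3.
Before tab[e] := w + 7: e == 0 || e == 3*w + 3
Before w := 2*w - 2*tab[e + 2] + 2: e == 0 || 6*tab[e + 2] + e == 6*w + 9
Before the loop (bound <=2), unroll the exhaustion recursion (WP_0 = exit-now case; WP_j = one more guarded iteration, up to j = 2):
  WP_0: (!(tab[2] + w == 1)) && (e == 0 || 6*tab[e + 2] + e == 6*w + 9)
  WP_1: (tab[2] + w == 1 ==> (forall e_1. ((!(tab[2] + w == 1)) && (e_1 == 0 || 6*tab[e_1 + 2] + e_1 == 6*w + 9)))) && ((!(tab[2] + w == 1)) ==> (e == 0 || 6*tab[e + 2] + e == 6*w + 9))
  WP_2: (tab[2] + w == 1 ==> (forall e_2. ((tab[2] + w == 1 ==> (forall e_1. ((!(tab[2] + w == 1)) && (e_1 == 0 || 6*tab[e_1 + 2] + e_1 == 6*w + 9)))) && ((!(tab[2] + w == 1)) ==> (e_2 == 0 || 6*tab[e_2 + 2] + e_2 == 6*w + 9))))) && ((!(tab[2] + w == 1)) ==> (e == 0 || 6*tab[e + 2] + e == 6*w + 9))
So before the loop: (tab[2] + w == 1 ==> (forall e_2. ((tab[2] + w == 1 ==> (forall e_1. ((!(tab[2] + w == 1)) && (e_1 == 0 || 6*tab[e_1 + 2] + e_1 == 6*w + 9)))) && ((!(tab[2] + w == 1)) ==> (e_2 == 0 || 6*tab[e_2 + 2] + e_2 == 6*w + 9))))) && ((!(tab[2] + w == 1)) ==> (e == 0 || 6*tab[e + 2] + e == 6*w + 9))
Answer: WP = (tab[2] + w == 1 ==> (forall e_2. ((tab[2] + w == 1 ==> (forall e_1. ((!(tab[2] + w == 1)) && (e_1 == 0 || 6*tab[e_1 + 2] + e_1 == 6*w + 9)))) && ((!(tab[2] + w == 1)) ==> (e_2 == 0 || 6*tab[e_2 + 2] + e_2 == 6*w + 9))))) && ((!(tab[2] + w == 1)) ==> (e == 0 || 6*tab[e + 2] + e == 6*w + 9))


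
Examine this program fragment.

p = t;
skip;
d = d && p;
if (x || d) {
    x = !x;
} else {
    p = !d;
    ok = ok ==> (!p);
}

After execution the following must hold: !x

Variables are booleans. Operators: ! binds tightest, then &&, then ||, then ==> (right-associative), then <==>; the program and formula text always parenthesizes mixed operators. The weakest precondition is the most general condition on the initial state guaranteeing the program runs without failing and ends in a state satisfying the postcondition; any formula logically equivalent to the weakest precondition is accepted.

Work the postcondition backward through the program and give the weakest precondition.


Working backward. After the program, !x must hold.
Then branch requires x; else branch requires !x.
Before the if: ((x || d) ==> x) && ((!(x || d)) ==> (!x))
Before d := d && p: ((x || (d && p)) ==> x) && ((!(x || (d && p))) ==> (!x))
Before skip: ((x || (d && p)) ==> x) && ((!(x || (d && p))) ==> (!x))
Before p := t: ((x || (d && t)) ==> x) && ((!(x || (d && t))) ==> (!x))
Answer: WP = ((x || (d && t)) ==> x) && ((!(x || (d && t))) ==> (!x))


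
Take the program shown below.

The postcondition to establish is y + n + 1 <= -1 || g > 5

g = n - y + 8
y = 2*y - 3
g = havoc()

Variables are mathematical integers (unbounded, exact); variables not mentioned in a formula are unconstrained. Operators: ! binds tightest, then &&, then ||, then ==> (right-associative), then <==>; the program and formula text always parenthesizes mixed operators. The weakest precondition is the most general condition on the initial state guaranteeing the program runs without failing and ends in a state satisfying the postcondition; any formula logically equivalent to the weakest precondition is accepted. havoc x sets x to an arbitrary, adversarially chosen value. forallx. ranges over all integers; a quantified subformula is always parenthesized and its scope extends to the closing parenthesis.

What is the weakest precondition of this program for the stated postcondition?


Working backward. After the program, the postcondition y + n + 1 <= -1 || g > 5 must hold; in canonical form it is n + y <= -2 || g > 5.
Before havoc g: forall g_1. (n + y <= -2 || g_1 > 5)
Before y := 2*y - 3: forall g_1. (n + 2*y <= 1 || g_1 > 5)
Before g := n - y + 8: forall g_1. (n + 2*y <= 1 || g_1 > 5)
Answer: WP = forall g_1. (n + 2*y <= 1 || g_1 > 5)


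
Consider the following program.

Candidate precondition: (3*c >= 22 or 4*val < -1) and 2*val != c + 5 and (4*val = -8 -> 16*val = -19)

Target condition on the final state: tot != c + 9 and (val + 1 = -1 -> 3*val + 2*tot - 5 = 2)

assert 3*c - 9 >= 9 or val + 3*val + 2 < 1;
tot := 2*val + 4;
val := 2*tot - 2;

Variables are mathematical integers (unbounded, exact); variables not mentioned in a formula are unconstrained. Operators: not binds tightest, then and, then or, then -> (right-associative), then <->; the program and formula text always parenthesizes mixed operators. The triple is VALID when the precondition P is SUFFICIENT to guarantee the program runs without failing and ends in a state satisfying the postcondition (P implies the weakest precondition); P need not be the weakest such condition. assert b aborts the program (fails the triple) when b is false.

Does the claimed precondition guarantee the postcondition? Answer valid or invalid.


Working backward. After the program, the postcondition tot != c + 9 and (val + 1 = -1 -> 3*val + 2*tot - 5 = 2) must hold; in canonical form it is tot != c + 9 and (val = -2 -> 2*tot + 3*val = 7).
Before val := 2*tot - 2: tot != c + 9 and (2*tot = 0 -> 8*tot = 13)
Before tot := 2*val + 4: 2*val != c + 5 and (4*val = -8 -> 16*val = -19)
Before assert 3*c - 9 >= 9 or val + 3*val + 2 < 1: (3*c >= 18 or 4*val < -1) and 2*val != c + 5 and (4*val = -8 -> 16*val = -19)
The weakest precondition is (3*c >= 18 or 4*val < -1) and 2*val != c + 5 and (4*val = -8 -> 16*val = -19).
Check whether (3*c >= 22 or 4*val < -1) and 2*val != c + 5 and (4*val = -8 -> 16*val = -19) implies it.
Every state satisfying the precondition satisfies the weakest precondition: the implication holds.
Answer: valid


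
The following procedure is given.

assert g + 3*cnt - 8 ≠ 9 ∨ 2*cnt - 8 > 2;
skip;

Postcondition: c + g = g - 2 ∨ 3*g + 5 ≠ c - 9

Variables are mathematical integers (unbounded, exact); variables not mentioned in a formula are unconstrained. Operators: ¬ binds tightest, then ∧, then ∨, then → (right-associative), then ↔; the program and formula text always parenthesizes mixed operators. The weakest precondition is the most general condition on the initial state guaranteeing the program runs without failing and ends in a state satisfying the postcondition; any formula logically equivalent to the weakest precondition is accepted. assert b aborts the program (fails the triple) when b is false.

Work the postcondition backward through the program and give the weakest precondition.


Working backward. After the program, the postcondition c + g = g - 2 ∨ 3*g + 5 ≠ c - 9 must hold; in canonical form it is c = -2 ∨ 3*g ≠ c - 14.
Before skip: c = -2 ∨ 3*g ≠ c - 14
Before assert g + 3*cnt - 8 ≠ 9 ∨ 2*cnt - 8 > 2: (3*cnt + g ≠ 17 ∨ 2*cnt > 10) ∧ (c = -2 ∨ 3*g ≠ c - 14)
Answer: WP = (3*cnt + g ≠ 17 ∨ 2*cnt > 10) ∧ (c = -2 ∨ 3*g ≠ c - 14)


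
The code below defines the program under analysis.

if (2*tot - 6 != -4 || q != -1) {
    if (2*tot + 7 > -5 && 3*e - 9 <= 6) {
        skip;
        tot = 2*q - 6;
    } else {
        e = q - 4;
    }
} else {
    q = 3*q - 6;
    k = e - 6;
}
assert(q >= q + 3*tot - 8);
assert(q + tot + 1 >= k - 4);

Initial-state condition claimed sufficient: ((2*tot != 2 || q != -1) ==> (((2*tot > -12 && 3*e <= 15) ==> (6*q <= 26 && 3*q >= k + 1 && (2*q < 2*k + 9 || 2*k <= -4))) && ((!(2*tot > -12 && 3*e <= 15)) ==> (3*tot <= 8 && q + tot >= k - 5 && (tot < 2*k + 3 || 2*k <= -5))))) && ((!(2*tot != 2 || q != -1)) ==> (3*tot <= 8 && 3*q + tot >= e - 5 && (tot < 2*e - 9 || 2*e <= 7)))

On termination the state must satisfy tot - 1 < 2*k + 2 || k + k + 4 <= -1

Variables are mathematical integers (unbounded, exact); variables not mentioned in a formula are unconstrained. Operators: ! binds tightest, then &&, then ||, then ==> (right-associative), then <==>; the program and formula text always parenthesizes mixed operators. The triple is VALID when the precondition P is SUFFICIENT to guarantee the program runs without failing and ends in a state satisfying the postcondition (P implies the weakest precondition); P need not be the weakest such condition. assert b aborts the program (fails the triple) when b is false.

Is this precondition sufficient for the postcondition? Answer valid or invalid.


Working backward. After the program, the postcondition tot - 1 < 2*k + 2 || k + k + 4 <= -1 must hold; in canonical form it is tot < 2*k + 3 || 2*k <= -5.
Before assert q + tot + 1 >= k - 4: q + tot >= k - 5 && (tot < 2*k + 3 || 2*k <= -5)
Before assert q >= q + 3*tot - 8: 3*tot <= 8 && q + tot >= k - 5 && (tot < 2*k + 3 || 2*k <= -5)
Then branch requires ((2*tot > -12 && 3*e <= 15) ==> (6*q <= 26 && 3*q >= k + 1 && (2*q < 2*k + 9 || 2*k <= -5))) && ((!(2*tot > -12 && 3*e <= 15)) ==> (3*tot <= 8 && q + tot >= k - 5 && (tot < 2*k + 3 || 2*k <= -5))); else branch requires 3*tot <= 8 && 3*q + tot >= e - 5 && (tot < 2*e - 9 || 2*e <= 7).
Before the if: ((2*tot != 2 || q != -1) ==> (((2*tot > -12 && 3*e <= 15) ==> (6*q <= 26 && 3*q >= k + 1 && (2*q < 2*k + 9 || 2*k <= -5))) && ((!(2*tot > -12 && 3*e <= 15)) ==> (3*tot <= 8 && q + tot >= k - 5 && (tot < 2*k + 3 || 2*k <= -5))))) && ((!(2*tot != 2 || q != -1)) ==> (3*tot <= 8 && 3*q + tot >= e - 5 && (tot < 2*e - 9 || 2*e <= 7)))
The weakest precondition is ((2*tot != 2 || q != -1) ==> (((2*tot > -12 && 3*e <= 15) ==> (6*q <= 26 && 3*q >= k + 1 && (2*q < 2*k + 9 || 2*k <= -5))) && ((!(2*tot > -12 && 3*e <= 15)) ==> (3*tot <= 8 && q + tot >= k - 5 && (tot < 2*k + 3 || 2*k <= -5))))) && ((!(2*tot != 2 || q != -1)) ==> (3*tot <= 8 && 3*q + tot >= e - 5 && (tot < 2*e - 9 || 2*e <= 7))).
Check whether ((2*tot != 2 || q != -1) ==> (((2*tot > -12 && 3*e <= 15) ==> (6*q <= 26 && 3*q >= k + 1 && (2*q < 2*k + 9 || 2*k <= -4))) && ((!(2*tot > -12 && 3*e <= 15)) ==> (3*tot <= 8 && q + tot >= k - 5 && (tot < 2*k + 3 || 2*k <= -5))))) && ((!(2*tot != 2 || q != -1)) ==> (3*tot <= 8 && 3*q + tot >= e - 5 && (tot < 2*e - 9 || 2*e <= 7))) implies it.
Countermodel: at the initial state e = 4, k = -2, q = 3, tot = 2, the precondition holds but the weakest precondition fails.
Answer: invalid


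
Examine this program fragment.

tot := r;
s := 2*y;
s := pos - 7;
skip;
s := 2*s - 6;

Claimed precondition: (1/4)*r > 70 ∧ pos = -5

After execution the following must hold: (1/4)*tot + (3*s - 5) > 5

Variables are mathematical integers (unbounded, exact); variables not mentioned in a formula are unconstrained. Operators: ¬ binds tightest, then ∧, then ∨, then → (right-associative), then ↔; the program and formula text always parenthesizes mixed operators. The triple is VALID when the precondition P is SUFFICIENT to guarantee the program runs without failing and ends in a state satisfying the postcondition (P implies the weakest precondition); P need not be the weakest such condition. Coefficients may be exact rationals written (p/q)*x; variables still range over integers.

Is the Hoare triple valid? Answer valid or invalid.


Working backward. After the program, the postcondition (1/4)*tot + (3*s - 5) > 5 must hold; in canonical form it is 3*s + (1/4)*tot > 10.
Before s := 2*s - 6: 6*s + (1/4)*tot > 28
Before skip: 6*s + (1/4)*tot > 28
Before s := pos - 7: 6*pos + (1/4)*tot > 70
Before s := 2*y: 6*pos + (1/4)*tot > 70
Before tot := r: 6*pos + (1/4)*r > 70
The weakest precondition is 6*pos + (1/4)*r > 70.
Check whether (1/4)*r > 70 ∧ pos = -5 implies it.
Countermodel: at the initial state pos = -5, r = 281, the precondition holds but the weakest precondition fails.
Answer: invalid


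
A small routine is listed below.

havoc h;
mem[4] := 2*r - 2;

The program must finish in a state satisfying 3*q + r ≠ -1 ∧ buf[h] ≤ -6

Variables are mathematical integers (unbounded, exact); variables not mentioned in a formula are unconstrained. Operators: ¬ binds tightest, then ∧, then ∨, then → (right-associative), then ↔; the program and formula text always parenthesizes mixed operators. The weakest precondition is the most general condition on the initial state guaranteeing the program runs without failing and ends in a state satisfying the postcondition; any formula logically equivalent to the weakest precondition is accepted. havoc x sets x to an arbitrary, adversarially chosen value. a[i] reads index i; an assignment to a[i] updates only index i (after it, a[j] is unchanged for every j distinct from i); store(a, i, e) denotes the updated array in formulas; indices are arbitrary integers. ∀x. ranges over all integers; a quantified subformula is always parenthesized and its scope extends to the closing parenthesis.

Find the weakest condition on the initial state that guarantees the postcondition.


Working backward. After the program, 3*q + r ≠ -1 ∧ buf[h] ≤ -6 must hold.
Before mem[4] := 2*r - 2: 3*q + r ≠ -1 ∧ buf[h] ≤ -6
Before havoc h: ∀h_1. (3*q + r ≠ -1 ∧ buf[h_1] ≤ -6)
Answer: WP = ∀h_1. (3*q + r ≠ -1 ∧ buf[h_1] ≤ -6)


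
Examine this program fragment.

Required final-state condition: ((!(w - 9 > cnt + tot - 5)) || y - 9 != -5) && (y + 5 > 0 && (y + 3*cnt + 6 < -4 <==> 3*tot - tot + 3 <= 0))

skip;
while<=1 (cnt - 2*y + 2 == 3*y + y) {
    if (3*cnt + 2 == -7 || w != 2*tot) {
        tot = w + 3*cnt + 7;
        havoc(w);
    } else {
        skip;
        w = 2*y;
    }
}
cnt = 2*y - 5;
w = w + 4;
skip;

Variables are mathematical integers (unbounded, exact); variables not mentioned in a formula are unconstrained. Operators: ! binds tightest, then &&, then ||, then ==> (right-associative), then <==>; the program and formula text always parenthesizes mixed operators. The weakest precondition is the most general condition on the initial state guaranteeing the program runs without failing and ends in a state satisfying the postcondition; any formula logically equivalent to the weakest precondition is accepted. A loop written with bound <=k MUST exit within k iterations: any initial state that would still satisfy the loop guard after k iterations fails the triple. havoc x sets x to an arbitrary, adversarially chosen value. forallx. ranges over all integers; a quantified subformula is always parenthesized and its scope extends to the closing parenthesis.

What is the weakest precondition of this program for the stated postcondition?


Working backward. After the program, the postcondition ((!(w - 9 > cnt + tot - 5)) || y - 9 != -5) && (y + 5 > 0 && (y + 3*cnt + 6 < -4 <==> 3*tot - tot + 3 <= 0)) must hold; in canonical form it is ((!(w > cnt + tot + 4)) || y != 4) && y > -5 && (3*cnt + y < -10 <==> 2*tot <= -3).
Before skip: ((!(w > cnt + tot + 4)) || y != 4) && y > -5 && (3*cnt + y < -10 <==> 2*tot <= -3)
Before w := w + 4: ((!(w > cnt + tot)) || y != 4) && y > -5 && (3*cnt + y < -10 <==> 2*tot <= -3)
Before cnt := 2*y - 5: ((!(w > tot + 2*y - 5)) || y != 4) && y > -5 && (7*y < 5 <==> 2*tot <= -3)
Before the loop (bound <=1), unroll the exhaustion recursion (WP_0 = exit-now case; WP_j = one more guarded iteration, up to j = 1):
  WP_0: (!(cnt == 6*y - 2)) && ((!(w > tot + 2*y - 5)) || y != 4) && y > -5 && (7*y < 5 <==> 2*tot <= -3)
  WP_1: (cnt == 6*y - 2 ==> (((3*cnt == -9 || w != 2*tot) ==> (forall w_1. ((!(cnt == 6*y - 2)) && ((!(w_1 > 3*cnt + w + 2*y + 2)) || y != 4) && y > -5 && (7*y < 5 <==> 6*cnt + 2*w <= -17)))) && ((!(3*cnt == -9 || w != 2*tot)) ==> ((!(cnt == 6*y - 2)) && ((!(tot < 5)) || y != 4) && y > -5 && (7*y < 5 <==> 2*tot <= -3))))) && ((!(cnt == 6*y - 2)) ==> (((!(w > tot + 2*y - 5)) || y != 4) && y > -5 && (7*y < 5 <==> 2*tot <= -3)))
So before the loop: (cnt == 6*y - 2 ==> (((3*cnt == -9 || w != 2*tot) ==> (forall w_1. ((!(cnt == 6*y - 2)) && ((!(w_1 > 3*cnt + w + 2*y + 2)) || y != 4) && y > -5 && (7*y < 5 <==> 6*cnt + 2*w <= -17)))) && ((!(3*cnt == -9 || w != 2*tot)) ==> ((!(cnt == 6*y - 2)) && ((!(tot < 5)) || y != 4) && y > -5 && (7*y < 5 <==> 2*tot <= -3))))) && ((!(cnt == 6*y - 2)) ==> (((!(w > tot + 2*y - 5)) || y != 4) && y > -5 && (7*y < 5 <==> 2*tot <= -3)))
Before skip: (cnt == 6*y - 2 ==> (((3*cnt == -9 || w != 2*tot) ==> (forall w_1. ((!(cnt == 6*y - 2)) && ((!(w_1 > 3*cnt + w + 2*y + 2)) || y != 4) && y > -5 && (7*y < 5 <==> 6*cnt + 2*w <= -17)))) && ((!(3*cnt == -9 || w != 2*tot)) ==> ((!(cnt == 6*y - 2)) && ((!(tot < 5)) || y != 4) && y > -5 && (7*y < 5 <==> 2*tot <= -3))))) && ((!(cnt == 6*y - 2)) ==> (((!(w > tot + 2*y - 5)) || y != 4) && y > -5 && (7*y < 5 <==> 2*tot <= -3)))
Answer: WP = (cnt == 6*y - 2 ==> (((3*cnt == -9 || w != 2*tot) ==> (forall w_1. ((!(cnt == 6*y - 2)) && ((!(w_1 > 3*cnt + w + 2*y + 2)) || y != 4) && y > -5 && (7*y < 5 <==> 6*cnt + 2*w <= -17)))) && ((!(3*cnt == -9 || w != 2*tot)) ==> ((!(cnt == 6*y - 2)) && ((!(tot < 5)) || y != 4) && y > -5 && (7*y < 5 <==> 2*tot <= -3))))) && ((!(cnt == 6*y - 2)) ==> (((!(w > tot + 2*y - 5)) || y != 4) && y > -5 && (7*y < 5 <==> 2*tot <= -3)))


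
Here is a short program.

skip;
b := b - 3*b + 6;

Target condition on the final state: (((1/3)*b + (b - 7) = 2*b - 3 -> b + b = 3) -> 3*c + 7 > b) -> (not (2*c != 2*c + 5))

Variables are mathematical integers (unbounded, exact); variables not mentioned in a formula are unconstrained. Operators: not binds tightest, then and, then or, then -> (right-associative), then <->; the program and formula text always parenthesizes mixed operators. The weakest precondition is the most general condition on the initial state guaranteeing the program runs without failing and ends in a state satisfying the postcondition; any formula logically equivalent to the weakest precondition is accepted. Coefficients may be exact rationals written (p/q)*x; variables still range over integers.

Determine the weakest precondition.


Working backward. After the program, the postcondition (((1/3)*b + (b - 7) = 2*b - 3 -> b + b = 3) -> 3*c + 7 > b) -> (not (2*c != 2*c + 5)) must hold; in canonical form it is not (((2/3)*b = -4 -> 2*b = 3) -> 3*c > b - 7).
Before b := b - 3*b + 6: not (((4/3)*b = 8 -> 4*b = 9) -> 2*b + 3*c > -1)
Before skip: not (((4/3)*b = 8 -> 4*b = 9) -> 2*b + 3*c > -1)
Answer: WP = not (((4/3)*b = 8 -> 4*b = 9) -> 2*b + 3*c > -1)


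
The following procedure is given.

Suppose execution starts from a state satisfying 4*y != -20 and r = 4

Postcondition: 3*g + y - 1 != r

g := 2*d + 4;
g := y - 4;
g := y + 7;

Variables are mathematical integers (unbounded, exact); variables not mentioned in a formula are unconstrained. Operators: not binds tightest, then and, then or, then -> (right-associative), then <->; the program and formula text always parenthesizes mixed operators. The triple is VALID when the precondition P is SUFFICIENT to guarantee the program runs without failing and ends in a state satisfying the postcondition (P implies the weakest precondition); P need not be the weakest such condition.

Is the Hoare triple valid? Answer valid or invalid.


Working backward. After the program, the postcondition 3*g + y - 1 != r must hold; in canonical form it is 3*g + y != r + 1.
Before g := y + 7: 4*y != r - 20
Before g := y - 4: 4*y != r - 20
Before g := 2*d + 4: 4*y != r - 20
The weakest precondition is 4*y != r - 20.
Check whether 4*y != -20 and r = 4 implies it.
Countermodel: at the initial state r = 4, y = -4, the precondition holds but the weakest precondition fails.
Answer: invalid


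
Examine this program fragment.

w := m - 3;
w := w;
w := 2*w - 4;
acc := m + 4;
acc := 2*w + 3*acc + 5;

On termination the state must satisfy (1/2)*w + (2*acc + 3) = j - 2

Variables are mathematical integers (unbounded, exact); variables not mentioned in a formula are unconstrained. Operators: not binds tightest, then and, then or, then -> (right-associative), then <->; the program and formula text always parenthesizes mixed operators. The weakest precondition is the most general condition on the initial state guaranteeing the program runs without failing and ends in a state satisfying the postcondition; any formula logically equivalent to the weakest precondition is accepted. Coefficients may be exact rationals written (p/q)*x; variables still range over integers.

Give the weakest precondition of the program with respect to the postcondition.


Working backward. After the program, the postcondition (1/2)*w + (2*acc + 3) = j - 2 must hold; in canonical form it is 2*acc + (1/2)*w = j - 5.
Before acc := 2*w + 3*acc + 5: 6*acc + (9/2)*w = j - 15
Before acc := m + 4: 6*m + (9/2)*w = j - 39
Before w := 2*w - 4: 6*m + 9*w = j - 21
Before w := w: 6*m + 9*w = j - 21
Before w := m - 3: 15*m = j + 6
Answer: WP = 15*m = j + 6


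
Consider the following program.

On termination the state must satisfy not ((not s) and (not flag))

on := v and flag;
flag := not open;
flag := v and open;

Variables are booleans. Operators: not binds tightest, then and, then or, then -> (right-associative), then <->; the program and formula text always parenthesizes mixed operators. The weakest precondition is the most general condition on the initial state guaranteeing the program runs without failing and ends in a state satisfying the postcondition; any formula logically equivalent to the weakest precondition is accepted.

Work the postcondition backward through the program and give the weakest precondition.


Working backward. After the program, not ((not s) and (not flag)) must hold.
Before flag := v and open: not ((not s) and (not (v and open)))
Before flag := not open: not ((not s) and (not (v and open)))
Before on := v and flag: not ((not s) and (not (v and open)))
Answer: WP = not ((not s) and (not (v and open)))


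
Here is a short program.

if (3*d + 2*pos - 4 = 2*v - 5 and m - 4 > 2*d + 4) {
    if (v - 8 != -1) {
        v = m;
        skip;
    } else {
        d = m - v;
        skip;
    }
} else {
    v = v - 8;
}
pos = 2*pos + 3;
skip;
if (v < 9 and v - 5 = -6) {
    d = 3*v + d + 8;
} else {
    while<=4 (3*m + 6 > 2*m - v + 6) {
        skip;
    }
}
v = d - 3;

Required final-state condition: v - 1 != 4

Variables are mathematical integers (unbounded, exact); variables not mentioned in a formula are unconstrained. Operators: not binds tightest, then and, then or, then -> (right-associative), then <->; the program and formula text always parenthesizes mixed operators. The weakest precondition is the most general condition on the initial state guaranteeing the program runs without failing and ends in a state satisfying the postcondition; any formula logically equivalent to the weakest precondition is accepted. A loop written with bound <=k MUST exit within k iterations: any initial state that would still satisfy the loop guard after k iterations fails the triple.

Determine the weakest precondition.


Working backward. After the program, the postcondition v - 1 != 4 must hold; in canonical form it is v != 5.
Before v := d - 3: d != 8
Then branch requires d + 3*v != 0; else branch requires (m + v > 0 -> ((m + v > 0 -> ((m + v > 0 -> ((m + v > 0 -> ((not (m + v > 0)) and d != 8)) and ((not (m + v > 0)) -> d != 8))) and ((not (m + v > 0)) -> d != 8))) and ((not (m + v > 0)) -> d != 8))) and ((not (m + v > 0)) -> d != 8).
Before the if: ((v < 9 and v = -1) -> d + 3*v != 0) and ((not (v < 9 and v = -1)) -> ((m + v > 0 -> ((m + v > 0 -> ((m + v > 0 -> ((m + v > 0 -> ((not (m + v > 0)) and d != 8)) and ((not (m + v > 0)) -> d != 8))) and ((not (m + v > 0)) -> d != 8))) and ((not (m + v > 0)) -> d != 8))) and ((not (m + v > 0)) -> d != 8)))
Before skip: ((v < 9 and v = -1) -> d + 3*v != 0) and ((not (v < 9 and v = -1)) -> ((m + v > 0 -> ((m + v > 0 -> ((m + v > 0 -> ((m + v > 0 -> ((not (m + v > 0)) and d != 8)) and ((not (m + v > 0)) -> d != 8))) and ((not (m + v > 0)) -> d != 8))) and ((not (m + v > 0)) -> d != 8))) and ((not (m + v > 0)) -> d != 8)))
Before pos := 2*pos + 3: ((v < 9 and v = -1) -> d + 3*v != 0) and ((not (v < 9 and v = -1)) -> ((m + v > 0 -> ((m + v > 0 -> ((m + v > 0 -> ((m + v > 0 -> ((not (m + v > 0)) and d != 8)) and ((not (m + v > 0)) -> d != 8))) and ((not (m + v > 0)) -> d != 8))) and ((not (m + v > 0)) -> d != 8))) and ((not (m + v > 0)) -> d != 8)))
Then branch requires (v != 7 -> (((m < 9 and m = -1) -> d + 3*m != 0) and ((not (m < 9 and m = -1)) -> ((2*m > 0 -> ((2*m > 0 -> ((2*m > 0 -> ((2*m > 0 -> ((not (2*m > 0)) and d != 8)) and ((not (2*m > 0)) -> d != 8))) and ((not (2*m > 0)) -> d != 8))) and ((not (2*m > 0)) -> d != 8))) and ((not (2*m > 0)) -> d != 8))))) and ((not (v != 7)) -> (((v < 9 and v = -1) -> m + 2*v != 0) and ((not (v < 9 and v = -1)) -> ((m + v > 0 -> ((m + v > 0 -> ((m + v > 0 -> ((m + v > 0 -> ((not (m + v > 0)) and m != v + 8)) and ((not (m + v > 0)) -> m != v + 8))) and ((not (m + v > 0)) -> m != v + 8))) and ((not (m + v > 0)) -> m != v + 8))) and ((not (m + v > 0)) -> m != v + 8))))); else branch requires ((v < 17 and v = 7) -> d + 3*v != 24) and ((not (v < 17 and v = 7)) -> ((m + v > 8 -> ((m + v > 8 -> ((m + v > 8 -> ((m + v > 8 -> ((not (m + v > 8)) and d != 8)) and ((not (m + v > 8)) -> d != 8))) and ((not (m + v > 8)) -> d != 8))) and ((not (m + v > 8)) -> d != 8))) and ((not (m + v > 8)) -> d != 8))).
Before the if: ((3*d + 2*pos = 2*v - 1 and m > 2*d + 8) -> ((v != 7 -> (((m < 9 and m = -1) -> d + 3*m != 0) and ((not (m < 9 and m = -1)) -> ((2*m > 0 -> ((2*m > 0 -> ((2*m > 0 -> ((2*m > 0 -> ((not (2*m > 0)) and d != 8)) and ((not (2*m > 0)) -> d != 8))) and ((not (2*m > 0)) -> d != 8))) and ((not (2*m > 0)) -> d != 8))) and ((not (2*m > 0)) -> d != 8))))) and ((not (v != 7)) -> (((v < 9 and v = -1) -> m + 2*v != 0) and ((not (v < 9 and v = -1)) -> ((m + v > 0 -> ((m + v > 0 -> ((m + v > 0 -> ((m + v > 0 -> ((not (m + v > 0)) and m != v + 8)) and ((not (m + v > 0)) -> m != v + 8))) and ((not (m + v > 0)) -> m != v + 8))) and ((not (m + v > 0)) -> m != v + 8))) and ((not (m + v > 0)) -> m != v + 8))))))) and ((not (3*d + 2*pos = 2*v - 1 and m > 2*d + 8)) -> (((v < 17 and v = 7) -> d + 3*v != 24) and ((not (v < 17 and v = 7)) -> ((m + v > 8 -> ((m + v > 8 -> ((m + v > 8 -> ((m + v > 8 -> ((not (m + v > 8)) and d != 8)) and ((not (m + v > 8)) -> d != 8))) and ((not (m + v > 8)) -> d != 8))) and ((not (m + v > 8)) -> d != 8))) and ((not (m + v > 8)) -> d != 8)))))
Answer: WP = ((3*d + 2*pos = 2*v - 1 and m > 2*d + 8) -> ((v != 7 -> (((m < 9 and m = -1) -> d + 3*m != 0) and ((not (m < 9 and m = -1)) -> ((2*m > 0 -> ((2*m > 0 -> ((2*m > 0 -> ((2*m > 0 -> ((not (2*m > 0)) and d != 8)) and ((not (2*m > 0)) -> d != 8))) and ((not (2*m > 0)) -> d != 8))) and ((not (2*m > 0)) -> d != 8))) and ((not (2*m > 0)) -> d != 8))))) and ((not (v != 7)) -> (((v < 9 and v = -1) -> m + 2*v != 0) and ((not (v < 9 and v = -1)) -> ((m + v > 0 -> ((m + v > 0 -> ((m + v > 0 -> ((m + v > 0 -> ((not (m + v > 0)) and m != v + 8)) and ((not (m + v > 0)) -> m != v + 8))) and ((not (m + v > 0)) -> m != v + 8))) and ((not (m + v > 0)) -> m != v + 8))) and ((not (m + v > 0)) -> m != v + 8))))))) and ((not (3*d + 2*pos = 2*v - 1 and m > 2*d + 8)) -> (((v < 17 and v = 7) -> d + 3*v != 24) and ((not (v < 17 and v = 7)) -> ((m + v > 8 -> ((m + v > 8 -> ((m + v > 8 -> ((m + v > 8 -> ((not (m + v > 8)) and d != 8)) and ((not (m + v > 8)) -> d != 8))) and ((not (m + v > 8)) -> d != 8))) and ((not (m + v > 8)) -> d != 8))) and ((not (m + v > 8)) -> d != 8)))))


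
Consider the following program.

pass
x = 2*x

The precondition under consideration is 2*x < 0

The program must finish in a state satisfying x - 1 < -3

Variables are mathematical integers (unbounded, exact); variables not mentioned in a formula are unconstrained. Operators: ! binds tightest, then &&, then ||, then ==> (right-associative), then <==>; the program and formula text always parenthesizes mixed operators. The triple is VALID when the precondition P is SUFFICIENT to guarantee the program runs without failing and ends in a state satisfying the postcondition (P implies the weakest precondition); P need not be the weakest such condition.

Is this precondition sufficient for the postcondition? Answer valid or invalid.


Working backward. After the program, the postcondition x - 1 < -3 must hold; in canonical form it is x < -2.
Before x := 2*x: 2*x < -2
Before skip: 2*x < -2
The weakest precondition is 2*x < -2.
Check whether 2*x < 0 implies it.
Countermodel: at the initial state x = -1, the precondition holds but the weakest precondition fails.
Answer: invalid


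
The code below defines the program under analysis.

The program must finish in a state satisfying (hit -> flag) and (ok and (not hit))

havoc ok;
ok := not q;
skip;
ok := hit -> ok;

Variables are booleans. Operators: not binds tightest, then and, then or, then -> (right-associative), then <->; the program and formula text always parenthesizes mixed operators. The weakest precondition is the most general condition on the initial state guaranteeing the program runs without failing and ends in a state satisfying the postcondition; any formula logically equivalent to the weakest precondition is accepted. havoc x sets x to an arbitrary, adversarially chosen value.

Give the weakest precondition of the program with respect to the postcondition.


Working backward. After the program, the postcondition (hit -> flag) and (ok and (not hit)) must hold; in canonical form it is (hit -> flag) and ok and (not hit).
Before ok := hit -> ok: (hit -> flag) and (hit -> ok) and (not hit)
Before skip: (hit -> flag) and (hit -> ok) and (not hit)
Before ok := not q: (hit -> flag) and (hit -> (not q)) and (not hit)
Before havoc ok: (hit -> flag) and (hit -> (not q)) and (not hit)
Answer: WP = (hit -> flag) and (hit -> (not q)) and (not hit)


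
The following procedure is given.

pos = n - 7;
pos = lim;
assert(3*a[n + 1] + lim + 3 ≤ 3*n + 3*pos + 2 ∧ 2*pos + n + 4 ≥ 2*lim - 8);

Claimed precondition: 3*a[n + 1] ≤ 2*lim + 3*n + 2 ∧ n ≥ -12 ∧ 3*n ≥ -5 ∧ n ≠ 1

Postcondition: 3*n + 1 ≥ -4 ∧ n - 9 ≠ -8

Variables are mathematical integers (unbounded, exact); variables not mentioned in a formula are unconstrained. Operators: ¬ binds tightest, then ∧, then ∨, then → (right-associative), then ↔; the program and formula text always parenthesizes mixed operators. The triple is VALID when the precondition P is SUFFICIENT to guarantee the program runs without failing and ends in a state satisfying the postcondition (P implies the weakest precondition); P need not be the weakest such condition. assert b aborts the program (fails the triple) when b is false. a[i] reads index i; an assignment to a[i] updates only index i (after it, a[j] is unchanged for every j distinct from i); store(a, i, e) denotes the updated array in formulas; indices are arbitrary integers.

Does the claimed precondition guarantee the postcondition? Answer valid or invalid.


Working backward. After the program, the postcondition 3*n + 1 ≥ -4 ∧ n - 9 ≠ -8 must hold; in canonical form it is 3*n ≥ -5 ∧ n ≠ 1.
Before assert 3*a[n + 1] + lim + 3 ≤ 3*n + 3*pos + 2 ∧ 2*pos + n + 4 ≥ 2*lim - 8: 3*a[n + 1] + lim ≤ 3*n + 3*pos - 1 ∧ n + 2*pos ≥ 2*lim - 12 ∧ 3*n ≥ -5 ∧ n ≠ 1
Before pos := lim: 3*a[n + 1] ≤ 2*lim + 3*n - 1 ∧ n ≥ -12 ∧ 3*n ≥ -5 ∧ n ≠ 1
Before pos := n - 7: 3*a[n + 1] ≤ 2*lim + 3*n - 1 ∧ n ≥ -12 ∧ 3*n ≥ -5 ∧ n ≠ 1
The weakest precondition is 3*a[n + 1] ≤ 2*lim + 3*n - 1 ∧ n ≥ -12 ∧ 3*n ≥ -5 ∧ n ≠ 1.
Check whether 3*a[n + 1] ≤ 2*lim + 3*n + 2 ∧ n ≥ -12 ∧ 3*n ≥ -5 ∧ n ≠ 1 implies it.
Countermodel: at the initial state a = {[1] = 0, elsewhere 0}, lim = 0, n = 0, the precondition holds but the weakest precondition fails.
Answer: invalid


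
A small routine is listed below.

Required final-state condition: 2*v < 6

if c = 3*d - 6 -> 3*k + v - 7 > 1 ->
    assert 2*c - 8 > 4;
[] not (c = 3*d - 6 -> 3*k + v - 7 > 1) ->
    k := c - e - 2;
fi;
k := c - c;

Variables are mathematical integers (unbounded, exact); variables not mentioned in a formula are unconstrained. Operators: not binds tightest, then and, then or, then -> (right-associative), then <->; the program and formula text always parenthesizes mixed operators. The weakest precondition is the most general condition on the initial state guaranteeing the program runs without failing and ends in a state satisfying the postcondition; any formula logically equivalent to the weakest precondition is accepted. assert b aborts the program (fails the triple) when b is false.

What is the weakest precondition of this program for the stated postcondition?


Working backward. After the program, 2*v < 6 must hold.
Before k := c - c: 2*v < 6
Then branch requires 2*c > 12 and 2*v < 6; else branch requires 2*v < 6.
Before the if: ((c = 3*d - 6 -> 3*k + v > 8) -> (2*c > 12 and 2*v < 6)) and ((not (c = 3*d - 6 -> 3*k + v > 8)) -> 2*v < 6)
Answer: WP = ((c = 3*d - 6 -> 3*k + v > 8) -> (2*c > 12 and 2*v < 6)) and ((not (c = 3*d - 6 -> 3*k + v > 8)) -> 2*v < 6)


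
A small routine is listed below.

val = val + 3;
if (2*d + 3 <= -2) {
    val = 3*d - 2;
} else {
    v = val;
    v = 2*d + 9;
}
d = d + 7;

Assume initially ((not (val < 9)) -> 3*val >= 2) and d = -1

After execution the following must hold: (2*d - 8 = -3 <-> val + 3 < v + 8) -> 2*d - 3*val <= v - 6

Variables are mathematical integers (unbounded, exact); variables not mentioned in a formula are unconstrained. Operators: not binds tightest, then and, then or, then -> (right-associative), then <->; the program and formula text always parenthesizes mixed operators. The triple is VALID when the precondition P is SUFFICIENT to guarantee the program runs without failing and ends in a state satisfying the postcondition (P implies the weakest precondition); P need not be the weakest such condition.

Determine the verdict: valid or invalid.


Working backward. After the program, the postcondition (2*d - 8 = -3 <-> val + 3 < v + 8) -> 2*d - 3*val <= v - 6 must hold; in canonical form it is (2*d = 5 <-> val < v + 5) -> 2*d <= v + 3*val - 6.
Before d := d + 7: (2*d = -9 <-> val < v + 5) -> 2*d <= v + 3*val - 20
Then branch requires (2*d = -9 <-> 3*d < v + 7) -> 7*d + v >= 26; else branch requires (2*d = -9 <-> val < 2*d + 14) -> 3*val >= 11.
Before the if: (2*d <= -5 -> ((2*d = -9 <-> 3*d < v + 7) -> 7*d + v >= 26)) and ((not (2*d <= -5)) -> ((2*d = -9 <-> val < 2*d + 14) -> 3*val >= 11))
Before val := val + 3: (2*d <= -5 -> ((2*d = -9 <-> 3*d < v + 7) -> 7*d + v >= 26)) and ((not (2*d <= -5)) -> ((2*d = -9 <-> val < 2*d + 11) -> 3*val >= 2))
The weakest precondition is (2*d <= -5 -> ((2*d = -9 <-> 3*d < v + 7) -> 7*d + v >= 26)) and ((not (2*d <= -5)) -> ((2*d = -9 <-> val < 2*d + 11) -> 3*val >= 2)).
Check whether ((not (val < 9)) -> 3*val >= 2) and d = -1 implies it.
Every state satisfying the precondition satisfies the weakest precondition: the implication holds.
Answer: valid


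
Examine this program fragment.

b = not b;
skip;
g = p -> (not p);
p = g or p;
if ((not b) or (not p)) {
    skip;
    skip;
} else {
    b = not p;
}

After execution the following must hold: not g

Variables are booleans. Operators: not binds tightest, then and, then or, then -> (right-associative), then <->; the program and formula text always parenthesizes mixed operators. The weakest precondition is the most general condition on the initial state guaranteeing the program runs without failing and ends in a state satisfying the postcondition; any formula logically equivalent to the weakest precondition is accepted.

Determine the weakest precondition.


Working backward. After the program, not g must hold.
Then branch requires not g; else branch requires not g.
Before the if: (((not b) or (not p)) -> (not g)) and ((not ((not b) or (not p))) -> (not g))
Before p := g or p: (((not b) or (not (g or p))) -> (not g)) and ((not ((not b) or (not (g or p)))) -> (not g))
Before g := p -> (not p): (((not b) or (not ((p -> (not p)) or p))) -> (not (p -> (not p)))) and ((not ((not b) or (not ((p -> (not p)) or p)))) -> (not (p -> (not p))))
Before skip: (((not b) or (not ((p -> (not p)) or p))) -> (not (p -> (not p)))) and ((not ((not b) or (not ((p -> (not p)) or p)))) -> (not (p -> (not p))))
Before b := not b: ((b or (not ((p -> (not p)) or p))) -> (not (p -> (not p)))) and ((not (b or (not ((p -> (not p)) or p)))) -> (not (p -> (not p))))
Answer: WP = ((b or (not ((p -> (not p)) or p))) -> (not (p -> (not p)))) and ((not (b or (not ((p -> (not p)) or p)))) -> (not (p -> (not p))))


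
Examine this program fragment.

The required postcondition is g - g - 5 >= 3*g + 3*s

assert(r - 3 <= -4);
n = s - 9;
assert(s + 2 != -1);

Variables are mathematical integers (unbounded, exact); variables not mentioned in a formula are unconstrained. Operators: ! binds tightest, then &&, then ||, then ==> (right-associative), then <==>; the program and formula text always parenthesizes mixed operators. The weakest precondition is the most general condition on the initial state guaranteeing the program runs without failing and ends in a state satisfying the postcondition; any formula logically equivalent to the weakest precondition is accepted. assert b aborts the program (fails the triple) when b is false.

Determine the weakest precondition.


Working backward. After the program, the postcondition g - g - 5 >= 3*g + 3*s must hold; in canonical form it is 3*g + 3*s <= -5.
Before assert s + 2 != -1: s != -3 && 3*g + 3*s <= -5
Before n := s - 9: s != -3 && 3*g + 3*s <= -5
Before assert r - 3 <= -4: r <= -1 && s != -3 && 3*g + 3*s <= -5
Answer: WP = r <= -1 && s != -3 && 3*g + 3*s <= -5


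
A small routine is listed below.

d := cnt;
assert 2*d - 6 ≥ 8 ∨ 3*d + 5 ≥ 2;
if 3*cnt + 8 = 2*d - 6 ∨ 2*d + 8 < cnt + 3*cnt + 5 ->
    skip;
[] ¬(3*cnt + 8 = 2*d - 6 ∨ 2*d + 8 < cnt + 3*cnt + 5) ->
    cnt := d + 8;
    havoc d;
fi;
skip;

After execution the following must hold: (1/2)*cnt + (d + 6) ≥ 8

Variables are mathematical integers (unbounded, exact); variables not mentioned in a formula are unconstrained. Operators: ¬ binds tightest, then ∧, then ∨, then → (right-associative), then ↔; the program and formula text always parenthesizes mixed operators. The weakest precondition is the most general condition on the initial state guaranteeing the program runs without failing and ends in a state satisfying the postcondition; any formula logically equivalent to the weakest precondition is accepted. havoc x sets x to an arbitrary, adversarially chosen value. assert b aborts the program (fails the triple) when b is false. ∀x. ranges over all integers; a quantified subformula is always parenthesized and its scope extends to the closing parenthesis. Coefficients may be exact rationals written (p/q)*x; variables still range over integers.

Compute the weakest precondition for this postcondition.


Working backward. After the program, the postcondition (1/2)*cnt + (d + 6) ≥ 8 must hold; in canonical form it is (1/2)*cnt + d ≥ 2.
Before skip: (1/2)*cnt + d ≥ 2
Then branch requires (1/2)*cnt + d ≥ 2; else branch requires ∀d_1. (1/2)*d + d_1 ≥ -2.
Before the if: ((3*cnt = 2*d - 14 ∨ 2*d < 4*cnt - 3) → (1/2)*cnt + d ≥ 2) ∧ ((¬(3*cnt = 2*d - 14 ∨ 2*d < 4*cnt - 3)) → (∀d_1. (1/2)*d + d_1 ≥ -2))
Before assert 2*d - 6 ≥ 8 ∨ 3*d + 5 ≥ 2: (2*d ≥ 14 ∨ 3*d ≥ -3) ∧ ((3*cnt = 2*d - 14 ∨ 2*d < 4*cnt - 3) → (1/2)*cnt + d ≥ 2) ∧ ((¬(3*cnt = 2*d - 14 ∨ 2*d < 4*cnt - 3)) → (∀d_1. (1/2)*d + d_1 ≥ -2))
Before d := cnt: (2*cnt ≥ 14 ∨ 3*cnt ≥ -3) ∧ ((cnt = -14 ∨ 2*cnt > 3) → (3/2)*cnt ≥ 2) ∧ ((¬(cnt = -14 ∨ 2*cnt > 3)) → (∀d_1. (1/2)*cnt + d_1 ≥ -2))
Answer: WP = (2*cnt ≥ 14 ∨ 3*cnt ≥ -3) ∧ ((cnt = -14 ∨ 2*cnt > 3) → (3/2)*cnt ≥ 2) ∧ ((¬(cnt = -14 ∨ 2*cnt > 3)) → (∀d_1. (1/2)*cnt + d_1 ≥ -2))
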